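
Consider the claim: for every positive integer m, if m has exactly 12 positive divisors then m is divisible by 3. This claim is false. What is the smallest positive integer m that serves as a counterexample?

Check each positive integer m in order until m has exactly 12 positive divisors but m is not divisible by 3.
For m = 60, 72, 84, 90, 96, 108, 126, 132 the conclusion holds.
m = 140: τ(140) = 12; 140 mod 3 = 2.
So m = 140 is the smallest counterexample.

m = 140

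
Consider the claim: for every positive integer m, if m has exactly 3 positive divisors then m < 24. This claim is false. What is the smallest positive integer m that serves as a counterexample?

m = 25

Check each positive integer m in order until m has exactly 3 positive divisors but the claim fails.
For m = 4, 9 the conclusion holds.
m = 25: τ(25) = 3; 25 ≥ 24.
Thus m = 25 disproves the claim, and no smaller m works.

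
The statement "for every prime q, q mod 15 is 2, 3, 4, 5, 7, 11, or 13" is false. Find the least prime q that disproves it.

The first 8 eligible values, up to q = 19, all satisfy the conclusion.
q = 23: 23 mod 15 = 8 — not in {2, 3, 4, 5, 7, 11, 13}.

q = 23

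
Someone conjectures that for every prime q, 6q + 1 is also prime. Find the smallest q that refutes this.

We need the least prime q for which 6q + 1 is not prime.
q = 2: 6q + 1 = 13, prime.
q = 3: 6q + 1 = 19, prime.
q = 5: 6q + 1 = 31, prime.
q = 7: 6q + 1 = 43, prime.
q = 11: 6q + 1 = 67, prime.
q = 13: 6q + 1 = 79, prime.
q = 17: 6q + 1 = 103, prime.
q = 19: 6q + 1 = 115 = 5 × 23, not prime.

q = 19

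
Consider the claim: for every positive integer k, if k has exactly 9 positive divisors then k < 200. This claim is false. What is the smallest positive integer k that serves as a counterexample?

A counterexample is any positive integer k such that k has exactly 9 positive divisors but the claim fails; we check each in order.
For k = 36, 100, 196 the conclusion holds.
k = 225: τ(225) = 9; 225 ≥ 200.
Hence k = 225 is a counterexample.

k = 225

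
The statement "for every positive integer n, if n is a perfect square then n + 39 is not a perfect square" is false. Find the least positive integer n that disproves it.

n = 25

We need the least positive integer n for which n is a perfect square but n + 39 is a perfect square.
n = 1: 1 + 39 = 40, not a perfect square.
n = 4: 4 + 39 = 43, not a perfect square.
n = 9: 9 + 39 = 48, not a perfect square.
n = 16: 16 + 39 = 55, not a perfect square.
n = 25: 25 = 5² and 25 + 39 = 64 = 8².
So n = 25 is the smallest counterexample.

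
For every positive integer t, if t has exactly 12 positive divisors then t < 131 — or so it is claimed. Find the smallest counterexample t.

t = 132

We need the least positive integer t for which t has exactly 12 positive divisors but the claim fails.
t = 60: τ(60) = 12; 60 < 131.
t = 72: τ(72) = 12; 72 < 131.
t = 84: τ(84) = 12; 84 < 131.
t = 90: τ(90) = 12; 90 < 131.
t = 96: τ(96) = 12; 96 < 131.
t = 108: τ(108) = 12; 108 < 131.
t = 126: τ(126) = 12; 126 < 131.
t = 132: τ(132) = 12; 132 ≥ 131.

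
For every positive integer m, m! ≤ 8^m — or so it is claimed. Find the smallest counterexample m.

m = 20

We need the least positive integer m for which m! > 8^m.
For m = 1, 2, 3, 4, …, 17, 18, 19 the conclusion holds.
m = 20: m! = 2432902008176640000 and 8^m = 1152921504606846976, so 2432902008176640000 > 1152921504606846976.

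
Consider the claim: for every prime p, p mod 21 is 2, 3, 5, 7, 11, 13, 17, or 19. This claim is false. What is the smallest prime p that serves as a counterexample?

We need the least prime p for which the claim fails.
For p = 2, 3, 5, 7, 11, 13, 17, 19, 23 the conclusion holds.
p = 29: 29 mod 21 = 8 — not in {2, 3, 5, 7, 11, 13, 17, 19}.
Hence p = 29 is a counterexample.

p = 29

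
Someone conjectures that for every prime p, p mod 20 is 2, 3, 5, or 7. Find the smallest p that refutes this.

The first 4 eligible values, up to p = 7, all satisfy the conclusion.
p = 11: 11 mod 20 = 11 — not in {2, 3, 5, 7}.
So p = 11 is the smallest counterexample.

p = 11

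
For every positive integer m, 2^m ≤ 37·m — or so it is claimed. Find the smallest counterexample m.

The first 8 eligible values, up to m = 8, all satisfy the conclusion.
m = 9: 2^m = 512 and 37·m = 333, so 512 > 333.

m = 9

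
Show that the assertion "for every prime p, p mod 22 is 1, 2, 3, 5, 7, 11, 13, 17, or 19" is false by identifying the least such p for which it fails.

p = 31

A counterexample is any prime p such that the claim fails; we check each in order.
For p = 2, 3, 5, 7, 11, 13, 17, 19, 23, 29 the conclusion holds.
p = 31: 31 mod 22 = 9 — not in {1, 2, 3, 5, 7, 11, 13, 17, 19}.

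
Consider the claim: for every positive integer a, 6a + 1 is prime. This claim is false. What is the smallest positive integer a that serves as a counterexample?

Check each positive integer a in order until 6a + 1 is not prime.
a = 1: 6a + 1 = 7, prime.
a = 2: 6a + 1 = 13, prime.
a = 3: 6a + 1 = 19, prime.
a = 4: 6a + 1 = 25 = 5 × 5, composite.

a = 4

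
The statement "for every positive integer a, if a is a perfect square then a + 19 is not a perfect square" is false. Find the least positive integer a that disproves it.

a = 1: 1 + 19 = 20, not a perfect square.
a = 4: 4 + 19 = 23, not a perfect square.
a = 9: 9 + 19 = 28, not a perfect square.
a = 16: 16 + 19 = 35, not a perfect square.
a = 25: 25 + 19 = 44, not a perfect square.
a = 36: 36 + 19 = 55, not a perfect square.
a = 49: 49 + 19 = 68, not a perfect square.
a = 64: 64 + 19 = 83, not a perfect square.
a = 81: 81 = 9² and 81 + 19 = 100 = 10².
So a = 81 is the smallest counterexample.

a = 81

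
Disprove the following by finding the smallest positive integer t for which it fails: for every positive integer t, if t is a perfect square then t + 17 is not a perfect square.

For t = 1, 4, 9, 16, 25, 36, 49 the conclusion holds.
t = 64: 64 = 8² and 64 + 17 = 81 = 9².

t = 64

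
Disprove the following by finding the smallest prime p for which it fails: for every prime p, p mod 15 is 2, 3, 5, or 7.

p = 11

The first 4 eligible values, up to p = 7, all satisfy the conclusion.
p = 11: 11 mod 15 = 11 — not in {2, 3, 5, 7}.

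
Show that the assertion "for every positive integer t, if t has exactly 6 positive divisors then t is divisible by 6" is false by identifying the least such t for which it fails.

t = 12: τ(12) = 6; 12 mod 6 = 0.
t = 18: τ(18) = 6; 18 mod 6 = 0.
t = 20: τ(20) = 6; 20 mod 6 = 2.
Thus t = 20 disproves the claim, and no smaller t works.

t = 20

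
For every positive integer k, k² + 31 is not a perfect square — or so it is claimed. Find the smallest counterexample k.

k = 15

For k = 1, 2, 3, 4, …, 12, 13, 14 the conclusion holds.
k = 15: 15² + 31 = 256 = 16², a perfect square.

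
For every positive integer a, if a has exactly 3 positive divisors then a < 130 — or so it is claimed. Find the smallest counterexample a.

We need the least positive integer a for which a has exactly 3 positive divisors but the claim fails.
a = 4: τ(4) = 3; 4 < 130.
a = 9: τ(9) = 3; 9 < 130.
a = 25: τ(25) = 3; 25 < 130.
a = 49: τ(49) = 3; 49 < 130.
a = 121: τ(121) = 3; 121 < 130.
a = 169: τ(169) = 3; 169 ≥ 130.
Hence a = 169 is a counterexample.

a = 169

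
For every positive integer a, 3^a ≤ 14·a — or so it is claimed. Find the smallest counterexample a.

a = 4

We need the least positive integer a for which 3^a > 14·a.
a = 1: 3^a = 3 and 14·a = 14, so 3 ≤ 14.
a = 2: 3^a = 9 and 14·a = 28, so 9 ≤ 28.
a = 3: 3^a = 27 and 14·a = 42, so 27 ≤ 42.
a = 4: 3^a = 81 and 14·a = 56, so 81 > 56.
So a = 4 is the smallest counterexample.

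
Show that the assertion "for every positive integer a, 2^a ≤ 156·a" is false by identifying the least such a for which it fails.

A counterexample is any positive integer a such that 2^a > 156·a; we check each in order.
The first 10 eligible values, up to a = 10, all satisfy the conclusion.
a = 11: 2^a = 2048 and 156·a = 1716, so 2048 > 1716.
So a = 11 is the smallest counterexample.

a = 11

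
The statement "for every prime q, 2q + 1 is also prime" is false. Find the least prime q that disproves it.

q = 2: 2q + 1 = 5, prime.
q = 3: 2q + 1 = 7, prime.
q = 5: 2q + 1 = 11, prime.
q = 7: 2q + 1 = 15 = 3 × 5, not prime.
Thus q = 7 disproves the claim, and no smaller q works.

q = 7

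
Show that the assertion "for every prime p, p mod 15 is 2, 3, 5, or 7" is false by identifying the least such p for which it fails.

We need the least prime p for which the claim fails.
For p = 2, 3, 5, 7 the conclusion holds.
p = 11: 11 mod 15 = 11 — not in {2, 3, 5, 7}.

p = 11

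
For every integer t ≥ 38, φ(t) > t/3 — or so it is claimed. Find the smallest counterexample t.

t = 42

For t = 38, 39, 40, 41 the conclusion holds.
t = 42: φ(42) = 12 and 42/3 = 14, so φ(42) ≤ 42/3.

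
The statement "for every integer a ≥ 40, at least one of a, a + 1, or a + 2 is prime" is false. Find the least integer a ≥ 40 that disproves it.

a = 44

Check each integer a ≥ 40 in order until a, a + 1, a + 2 are all composite.
a = 40: 41 is prime.
a = 41: 41 is prime.
a = 42: 43 is prime.
a = 43: 43 is prime.
a = 44: 44 = 2 × 22; 45 = 3 × 15; 46 = 2 × 23 — all composite.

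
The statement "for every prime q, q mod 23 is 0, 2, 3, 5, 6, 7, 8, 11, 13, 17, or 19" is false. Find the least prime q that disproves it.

Check each prime q in order until the claim fails.
For q = 2, 3, 5, 7, …, 23, 29, 31 the conclusion holds.
q = 37: 37 mod 23 = 14 — not in {0, 2, 3, 5, 6, 7, 8, 11, 13, 17, 19}.
So q = 37 is the smallest counterexample.

q = 37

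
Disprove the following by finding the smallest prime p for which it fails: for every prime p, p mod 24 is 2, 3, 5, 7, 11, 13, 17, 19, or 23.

We need the least prime p for which the claim fails.
The first 20 eligible values, up to p = 71, all satisfy the conclusion.
p = 73: 73 mod 24 = 1 — not in {2, 3, 5, 7, 11, 13, 17, 19, 23}.

p = 73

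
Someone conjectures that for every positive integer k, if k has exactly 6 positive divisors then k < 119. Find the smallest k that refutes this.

k = 124

Check each positive integer k in order until k has exactly 6 positive divisors but the claim fails.
The first 18 eligible values, up to k = 117, all satisfy the conclusion.
k = 124: τ(124) = 6; 124 ≥ 119.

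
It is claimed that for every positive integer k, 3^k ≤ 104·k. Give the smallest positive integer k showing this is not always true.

k = 6

A counterexample is any positive integer k such that 3^k > 104·k; we check each in order.
k = 1: 3^k = 3 and 104·k = 104, so 3 ≤ 104.
k = 2: 3^k = 9 and 104·k = 208, so 9 ≤ 208.
k = 3: 3^k = 27 and 104·k = 312, so 27 ≤ 312.
k = 4: 3^k = 81 and 104·k = 416, so 81 ≤ 416.
k = 5: 3^k = 243 and 104·k = 520, so 243 ≤ 520.
k = 6: 3^k = 729 and 104·k = 624, so 729 > 624.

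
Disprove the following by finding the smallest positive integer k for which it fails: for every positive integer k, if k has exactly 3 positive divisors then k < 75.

k = 121

For k = 4, 9, 25, 49 the conclusion holds.
k = 121: τ(121) = 3; 121 ≥ 75.
Thus k = 121 disproves the claim, and no smaller k works.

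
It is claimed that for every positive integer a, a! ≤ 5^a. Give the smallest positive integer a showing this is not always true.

a = 12

We need the least positive integer a for which a! > 5^a.
For a = 1, 2, 3, 4, …, 9, 10, 11 the conclusion holds.
a = 12: a! = 479001600 and 5^a = 244140625, so 479001600 > 244140625.
Thus a = 12 disproves the claim, and no smaller a works.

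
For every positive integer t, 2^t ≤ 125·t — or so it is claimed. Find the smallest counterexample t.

t = 11

We need the least positive integer t for which 2^t > 125·t.
For t = 1, 2, 3, 4, 5, 6, 7, 8, 9, 10 the conclusion holds.
t = 11: 2^t = 2048 and 125·t = 1375, so 2048 > 1375.
Hence t = 11 is a counterexample.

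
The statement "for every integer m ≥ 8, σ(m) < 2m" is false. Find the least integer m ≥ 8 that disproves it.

A counterexample is any integer m ≥ 8 such that the claim fails; we check each in order.
For m = 8, 9, 10, 11 the conclusion holds.
m = 12: σ(12) = 28; 28 ≥ 24.
So m = 12 is the smallest counterexample.

m = 12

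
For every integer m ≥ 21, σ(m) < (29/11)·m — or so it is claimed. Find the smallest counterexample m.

Check each integer m ≥ 21 in order until the claim fails.
For m = 21, 22, 23, 24, …, 57, 58, 59 the conclusion holds.
m = 60: σ(60) = 168; 168 ≥ 1740/11.

m = 60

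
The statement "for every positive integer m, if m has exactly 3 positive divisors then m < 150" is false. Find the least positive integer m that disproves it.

m = 169

A counterexample is any positive integer m such that m has exactly 3 positive divisors but the claim fails; we check each in order.
m = 4: τ(4) = 3; 4 < 150.
m = 9: τ(9) = 3; 9 < 150.
m = 25: τ(25) = 3; 25 < 150.
m = 49: τ(49) = 3; 49 < 150.
m = 121: τ(121) = 3; 121 < 150.
m = 169: τ(169) = 3; 169 ≥ 150.
So m = 169 is the smallest counterexample.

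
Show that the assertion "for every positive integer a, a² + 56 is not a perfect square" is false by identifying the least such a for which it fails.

A counterexample is any positive integer a such that a² + 56 is a perfect square; we check each in order.
The first 4 eligible values, up to a = 4, all satisfy the conclusion.
a = 5: 5² + 56 = 81 = 9², a perfect square.

a = 5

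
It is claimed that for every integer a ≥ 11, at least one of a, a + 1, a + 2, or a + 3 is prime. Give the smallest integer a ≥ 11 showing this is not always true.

For a = 11, 12, 13, 14, …, 21, 22, 23 the conclusion holds.
a = 24: 24 = 2 × 12; 25 = 5 × 5; 26 = 2 × 13; 27 = 3 × 9 — all composite.

a = 24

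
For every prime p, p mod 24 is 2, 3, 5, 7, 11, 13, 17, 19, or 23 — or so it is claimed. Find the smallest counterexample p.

p = 73

We need the least prime p for which the claim fails.
For p = 2, 3, 5, 7, …, 61, 67, 71 the conclusion holds.
p = 73: 73 mod 24 = 1 — not in {2, 3, 5, 7, 11, 13, 17, 19, 23}.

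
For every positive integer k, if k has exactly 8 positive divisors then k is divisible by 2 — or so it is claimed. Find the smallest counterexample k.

k = 105

A counterexample is any positive integer k such that k has exactly 8 positive divisors but k is not divisible by 2; we check each in order.
For k = 24, 30, 40, 42, …, 88, 102, 104 the conclusion holds.
k = 105: τ(105) = 8; 105 mod 2 = 1.
So k = 105 is the smallest counterexample.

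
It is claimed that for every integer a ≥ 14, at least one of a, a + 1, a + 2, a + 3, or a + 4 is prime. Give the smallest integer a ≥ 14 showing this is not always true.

For a = 14, 15, 16, 17, 18, 19, 20, 21, 22, 23 the conclusion holds.
a = 24: 24 = 2 × 12; 25 = 5 × 5; 26 = 2 × 13; 27 = 3 × 9; 28 = 2 × 14 — all composite.
Thus a = 24 disproves the claim, and no smaller a works.

a = 24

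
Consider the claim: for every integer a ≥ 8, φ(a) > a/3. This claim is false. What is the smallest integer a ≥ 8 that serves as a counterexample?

a = 12

For a = 8, 9, 10, 11 the conclusion holds.
a = 12: φ(12) = 4 and 12/3 = 4, so φ(12) ≤ 12/3.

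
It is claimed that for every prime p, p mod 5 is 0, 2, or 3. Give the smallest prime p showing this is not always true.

We need the least prime p for which the claim fails.
For p = 2, 3, 5, 7 the conclusion holds.
p = 11: 11 mod 5 = 1 — not in {0, 2, 3}.

p = 11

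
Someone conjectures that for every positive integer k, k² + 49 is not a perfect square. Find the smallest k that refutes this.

k = 24

For k = 1, 2, 3, 4, …, 21, 22, 23 the conclusion holds.
k = 24: 24² + 49 = 625 = 25², a perfect square.
Thus k = 24 disproves the claim, and no smaller k works.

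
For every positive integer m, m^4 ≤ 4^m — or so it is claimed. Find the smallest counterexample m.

m = 1: m^4 = 1 and 4^m = 4, so 1 ≤ 4.
m = 2: m^4 = 16 and 4^m = 16, so 16 ≤ 16.
m = 3: m^4 = 81 and 4^m = 64, so 81 > 64.
So m = 3 is the smallest counterexample.

m = 3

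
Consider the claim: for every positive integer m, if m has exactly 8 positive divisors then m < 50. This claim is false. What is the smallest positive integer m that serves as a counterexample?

m = 54

Check each positive integer m in order until m has exactly 8 positive divisors but the claim fails.
For m = 24, 30, 40, 42 the conclusion holds.
m = 54: τ(54) = 8; 54 ≥ 50.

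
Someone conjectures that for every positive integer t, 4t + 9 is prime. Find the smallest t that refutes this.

t = 3

Check each positive integer t in order until 4t + 9 is not prime.
For t = 1, 2 the conclusion holds.
t = 3: 4t + 9 = 21 = 3 × 7, composite.
Hence t = 3 is a counterexample.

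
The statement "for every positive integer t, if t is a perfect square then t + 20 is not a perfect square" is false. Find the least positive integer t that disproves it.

t = 16

We need the least positive integer t for which t is a perfect square but t + 20 is a perfect square.
For t = 1, 4, 9 the conclusion holds.
t = 16: 16 = 4² and 16 + 20 = 36 = 6².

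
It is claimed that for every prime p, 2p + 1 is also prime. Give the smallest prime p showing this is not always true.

A counterexample is any prime p such that 2p + 1 is not prime; we check each in order.
p = 2: 2p + 1 = 5, prime.
p = 3: 2p + 1 = 7, prime.
p = 5: 2p + 1 = 11, prime.
p = 7: 2p + 1 = 15 = 3 × 5, not prime.
Thus p = 7 disproves the claim, and no smaller p works.

p = 7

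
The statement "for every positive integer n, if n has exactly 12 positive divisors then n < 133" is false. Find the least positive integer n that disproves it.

n = 60: τ(60) = 12; 60 < 133.
n = 72: τ(72) = 12; 72 < 133.
n = 84: τ(84) = 12; 84 < 133.
n = 90: τ(90) = 12; 90 < 133.
n = 96: τ(96) = 12; 96 < 133.
n = 108: τ(108) = 12; 108 < 133.
n = 126: τ(126) = 12; 126 < 133.
n = 132: τ(132) = 12; 132 < 133.
n = 140: τ(140) = 12; 140 ≥ 133.
Thus n = 140 disproves the claim, and no smaller n works.

n = 140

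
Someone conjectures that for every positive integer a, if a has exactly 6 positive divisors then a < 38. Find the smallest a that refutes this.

a = 44

We need the least positive integer a for which a has exactly 6 positive divisors but the claim fails.
The first 5 eligible values, up to a = 32, all satisfy the conclusion.
a = 44: τ(44) = 6; 44 ≥ 38.
Hence a = 44 is a counterexample.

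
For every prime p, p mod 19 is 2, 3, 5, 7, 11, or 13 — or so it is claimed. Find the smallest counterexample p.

p = 2: 2 mod 19 = 2.
p = 3: 3 mod 19 = 3.
p = 5: 5 mod 19 = 5.
p = 7: 7 mod 19 = 7.
p = 11: 11 mod 19 = 11.
p = 13: 13 mod 19 = 13.
p = 17: 17 mod 19 = 17 — not in {2, 3, 5, 7, 11, 13}.

p = 17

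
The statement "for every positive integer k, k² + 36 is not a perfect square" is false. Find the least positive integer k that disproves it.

We need the least positive integer k for which k² + 36 is a perfect square.
The first 7 eligible values, up to k = 7, all satisfy the conclusion.
k = 8: 8² + 36 = 100 = 10², a perfect square.
Thus k = 8 disproves the claim, and no smaller k works.

k = 8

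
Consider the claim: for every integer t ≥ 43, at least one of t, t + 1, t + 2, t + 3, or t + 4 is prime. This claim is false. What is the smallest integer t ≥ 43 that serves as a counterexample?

t = 48

A counterexample is any integer t ≥ 43 such that t, t + 1, t + 2, t + 3, t + 4 are all composite; we check each in order.
t = 43: 43 is prime.
t = 44: 47 is prime.
t = 45: 47 is prime.
t = 46: 47 is prime.
t = 47: 47 is prime.
t = 48: 48 = 2 × 24; 49 = 7 × 7; 50 = 2 × 25; 51 = 3 × 17; 52 = 2 × 26 — all composite.
So t = 48 is the smallest counterexample.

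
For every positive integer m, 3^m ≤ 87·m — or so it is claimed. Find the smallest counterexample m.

m = 6

A counterexample is any positive integer m such that 3^m > 87·m; we check each in order.
The first 5 eligible values, up to m = 5, all satisfy the conclusion.
m = 6: 3^m = 729 and 87·m = 522, so 729 > 522.
Hence m = 6 is a counterexample.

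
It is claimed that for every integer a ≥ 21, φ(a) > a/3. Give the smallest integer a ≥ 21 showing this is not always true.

A counterexample is any integer a ≥ 21 such that the claim fails; we check each in order.
a = 21: φ(21) = 12 and 21/3 = 7, so φ(21) > 21/3.
a = 22: φ(22) = 10 and 22/3 = 22/3, so φ(22) > 22/3.
a = 23: φ(23) = 22 and 23/3 = 23/3, so φ(23) > 23/3.
a = 24: φ(24) = 8 and 24/3 = 8, so φ(24) ≤ 24/3.
So a = 24 is the smallest counterexample.

a = 24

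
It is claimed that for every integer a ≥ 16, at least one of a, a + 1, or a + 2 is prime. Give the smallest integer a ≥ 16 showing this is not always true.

For a = 16, 17, 18, 19 the conclusion holds.
a = 20: 20 = 2 × 10; 21 = 3 × 7; 22 = 2 × 11 — all composite.
So a = 20 is the smallest counterexample.

a = 20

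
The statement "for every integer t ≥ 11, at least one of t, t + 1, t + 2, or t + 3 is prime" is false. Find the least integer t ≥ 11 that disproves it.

t = 24

We need the least integer t ≥ 11 for which t, t + 1, t + 2, t + 3 are all composite.
For t = 11, 12, 13, 14, …, 21, 22, 23 the conclusion holds.
t = 24: 24 = 2 × 12; 25 = 5 × 5; 26 = 2 × 13; 27 = 3 × 9 — all composite.
Thus t = 24 disproves the claim, and no smaller t works.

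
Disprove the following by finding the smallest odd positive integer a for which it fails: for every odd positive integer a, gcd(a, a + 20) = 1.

A counterexample is any odd positive integer a such that gcd(a, a + 20) > 1; we check each in order.
a = 1: gcd(1, 21) = 1.
a = 3: gcd(3, 23) = 1.
a = 5: gcd(5, 25) = 5.
So a = 5 is the smallest counterexample.

a = 5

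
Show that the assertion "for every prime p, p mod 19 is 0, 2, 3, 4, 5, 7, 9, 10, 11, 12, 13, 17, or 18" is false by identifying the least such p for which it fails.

p = 53

We need the least prime p for which the claim fails.
For p = 2, 3, 5, 7, …, 41, 43, 47 the conclusion holds.
p = 53: 53 mod 19 = 15 — not in {0, 2, 3, 4, 5, 7, 9, 10, 11, 12, 13, 17, 18}.
Thus p = 53 disproves the claim, and no smaller p works.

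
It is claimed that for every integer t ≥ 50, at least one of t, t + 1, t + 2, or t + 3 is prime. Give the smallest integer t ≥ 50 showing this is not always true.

t = 54

We need the least integer t ≥ 50 for which t, t + 1, t + 2, t + 3 are all composite.
For t = 50, 51, 52, 53 the conclusion holds.
t = 54: 54 = 2 × 27; 55 = 5 × 11; 56 = 2 × 28; 57 = 3 × 19 — all composite.
So t = 54 is the smallest counterexample.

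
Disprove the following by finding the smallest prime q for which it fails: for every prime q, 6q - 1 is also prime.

q = 11

We need the least prime q for which 6q - 1 is not prime.
The first 4 eligible values, up to q = 7, all satisfy the conclusion.
q = 11: 6q - 1 = 65 = 5 × 13, not prime.
Thus q = 11 disproves the claim, and no smaller q works.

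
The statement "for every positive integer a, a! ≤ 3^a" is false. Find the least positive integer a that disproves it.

a = 7

Check each positive integer a in order until a! > 3^a.
The first 6 eligible values, up to a = 6, all satisfy the conclusion.
a = 7: a! = 5040 and 3^a = 2187, so 5040 > 2187.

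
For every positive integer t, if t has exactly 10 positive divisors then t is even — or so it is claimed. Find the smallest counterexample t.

t = 405

Check each positive integer t in order until t has exactly 10 positive divisors but t is odd.
For t = 48, 80, 112, 162, 176, 208, 272, 304, 368 the conclusion holds.
t = 405: divisors of 405: 10 divisors; 405 is odd.
Hence t = 405 is a counterexample.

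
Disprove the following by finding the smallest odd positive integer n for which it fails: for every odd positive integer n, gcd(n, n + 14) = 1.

Check each odd positive integer n in order until gcd(n, n + 14) > 1.
For n = 1, 3, 5 the conclusion holds.
n = 7: gcd(7, 21) = 7.
Thus n = 7 disproves the claim, and no smaller n works.

n = 7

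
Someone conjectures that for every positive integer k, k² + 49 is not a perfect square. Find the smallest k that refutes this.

k = 24

We need the least positive integer k for which k² + 49 is a perfect square.
The first 23 eligible values, up to k = 23, all satisfy the conclusion.
k = 24: 24² + 49 = 625 = 25², a perfect square.
So k = 24 is the smallest counterexample.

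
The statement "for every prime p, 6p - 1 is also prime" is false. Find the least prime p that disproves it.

The first 4 eligible values, up to p = 7, all satisfy the conclusion.
p = 11: 6p - 1 = 65 = 5 × 13, not prime.
So p = 11 is the smallest counterexample.

p = 11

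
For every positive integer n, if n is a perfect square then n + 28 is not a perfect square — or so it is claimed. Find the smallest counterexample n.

A counterexample is any positive integer n such that n is a perfect square but n + 28 is a perfect square; we check each in order.
For n = 1, 4, 9, 16, 25 the conclusion holds.
n = 36: 36 = 6² and 36 + 28 = 64 = 8².
Hence n = 36 is a counterexample.

n = 36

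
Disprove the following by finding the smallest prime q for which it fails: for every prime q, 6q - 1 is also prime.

A counterexample is any prime q such that 6q - 1 is not prime; we check each in order.
The first 4 eligible values, up to q = 7, all satisfy the conclusion.
q = 11: 6q - 1 = 65 = 5 × 13, not prime.
So q = 11 is the smallest counterexample.

q = 11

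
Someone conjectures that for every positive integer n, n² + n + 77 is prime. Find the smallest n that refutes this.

We need the least positive integer n for which n² + n + 77 is not prime.
n = 1: n² + n + 77 = 79, prime.
n = 2: n² + n + 77 = 83, prime.
n = 3: n² + n + 77 = 89, prime.
n = 4: n² + n + 77 = 97, prime.
n = 5: n² + n + 77 = 107, prime.
n = 6: n² + n + 77 = 119 = 7 × 17, composite.
So n = 6 is the smallest counterexample.

n = 6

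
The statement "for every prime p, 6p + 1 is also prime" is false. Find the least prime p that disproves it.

The first 7 eligible values, up to p = 17, all satisfy the conclusion.
p = 19: 6p + 1 = 115 = 5 × 23, not prime.
So p = 19 is the smallest counterexample.

p = 19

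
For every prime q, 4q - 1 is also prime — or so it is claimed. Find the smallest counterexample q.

For q = 2, 3, 5 the conclusion holds.
q = 7: 4q - 1 = 27 = 3 × 9, not prime.
So q = 7 is the smallest counterexample.

q = 7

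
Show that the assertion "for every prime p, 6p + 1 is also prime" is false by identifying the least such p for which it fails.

Check each prime p in order until 6p + 1 is not prime.
The first 7 eligible values, up to p = 17, all satisfy the conclusion.
p = 19: 6p + 1 = 115 = 5 × 23, not prime.
Thus p = 19 disproves the claim, and no smaller p works.

p = 19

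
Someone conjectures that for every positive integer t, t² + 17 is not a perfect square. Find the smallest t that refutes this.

t = 8

Check each positive integer t in order until t² + 17 is a perfect square.
The first 7 eligible values, up to t = 7, all satisfy the conclusion.
t = 8: 8² + 17 = 81 = 9², a perfect square.
Thus t = 8 disproves the claim, and no smaller t works.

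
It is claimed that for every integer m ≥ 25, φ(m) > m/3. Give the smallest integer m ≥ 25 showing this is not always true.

m = 30

We need the least integer m ≥ 25 for which the claim fails.
The first 5 eligible values, up to m = 29, all satisfy the conclusion.
m = 30: φ(30) = 8 and 30/3 = 10, so φ(30) ≤ 30/3.
Thus m = 30 disproves the claim, and no smaller m works.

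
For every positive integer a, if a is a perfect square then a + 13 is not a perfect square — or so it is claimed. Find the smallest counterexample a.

a = 36

Check each positive integer a in order until a is a perfect square but a + 13 is a perfect square.
The first 5 eligible values, up to a = 25, all satisfy the conclusion.
a = 36: 36 = 6² and 36 + 13 = 49 = 7².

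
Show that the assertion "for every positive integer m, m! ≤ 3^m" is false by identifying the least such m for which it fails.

m = 7

Check each positive integer m in order until m! > 3^m.
For m = 1, 2, 3, 4, 5, 6 the conclusion holds.
m = 7: m! = 5040 and 3^m = 2187, so 5040 > 2187.
Hence m = 7 is a counterexample.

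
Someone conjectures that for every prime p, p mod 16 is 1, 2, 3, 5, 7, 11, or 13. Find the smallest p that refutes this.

p = 31

We need the least prime p for which the claim fails.
For p = 2, 3, 5, 7, 11, 13, 17, 19, 23, 29 the conclusion holds.
p = 31: 31 mod 16 = 15 — not in {1, 2, 3, 5, 7, 11, 13}.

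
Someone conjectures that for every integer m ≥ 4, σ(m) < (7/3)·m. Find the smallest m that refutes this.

m = 4: σ(4) = 7; 7 < 28/3.
m = 5: σ(5) = 6; 6 < 35/3.
m = 6: σ(6) = 12; 12 < 14.
m = 7: σ(7) = 8; 8 < 49/3.
m = 8: σ(8) = 15; 15 < 56/3.
m = 9: σ(9) = 13; 13 < 21.
m = 10: σ(10) = 18; 18 < 70/3.
m = 11: σ(11) = 12; 12 < 77/3.
m = 12: σ(12) = 28; 28 ≥ 28.

m = 12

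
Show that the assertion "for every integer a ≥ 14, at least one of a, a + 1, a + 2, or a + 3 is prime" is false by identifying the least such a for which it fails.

a = 24

A counterexample is any integer a ≥ 14 such that a, a + 1, a + 2, a + 3 are all composite; we check each in order.
For a = 14, 15, 16, 17, 18, 19, 20, 21, 22, 23 the conclusion holds.
a = 24: 24 = 2 × 12; 25 = 5 × 5; 26 = 2 × 13; 27 = 3 × 9 — all composite.
Thus a = 24 disproves the claim, and no smaller a works.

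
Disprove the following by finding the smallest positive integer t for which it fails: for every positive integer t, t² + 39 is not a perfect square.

A counterexample is any positive integer t such that t² + 39 is a perfect square; we check each in order.
t = 1: 1² + 39 = 40, not a perfect square.
t = 2: 2² + 39 = 43, not a perfect square.
t = 3: 3² + 39 = 48, not a perfect square.
t = 4: 4² + 39 = 55, not a perfect square.
t = 5: 5² + 39 = 64 = 8², a perfect square.
Hence t = 5 is a counterexample.

t = 5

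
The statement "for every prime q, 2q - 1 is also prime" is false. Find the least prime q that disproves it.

q = 5

q = 2: 2q - 1 = 3, prime.
q = 3: 2q - 1 = 5, prime.
q = 5: 2q - 1 = 9 = 3 × 3, not prime.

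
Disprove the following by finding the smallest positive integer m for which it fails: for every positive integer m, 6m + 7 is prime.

Check each positive integer m in order until 6m + 7 is not prime.
m = 1: 6m + 7 = 13, prime.
m = 2: 6m + 7 = 19, prime.
m = 3: 6m + 7 = 25 = 5 × 5, composite.

m = 3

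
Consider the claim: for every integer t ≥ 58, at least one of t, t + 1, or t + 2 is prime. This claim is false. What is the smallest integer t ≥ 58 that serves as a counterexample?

t = 62

A counterexample is any integer t ≥ 58 such that t, t + 1, t + 2 are all composite; we check each in order.
t = 58: 59 is prime.
t = 59: 59 is prime.
t = 60: 61 is prime.
t = 61: 61 is prime.
t = 62: 62 = 2 × 31; 63 = 3 × 21; 64 = 2 × 32 — all composite.
Hence t = 62 is a counterexample.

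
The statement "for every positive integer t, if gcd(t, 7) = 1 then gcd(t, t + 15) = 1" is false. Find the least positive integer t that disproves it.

Check each positive integer t in order until gcd(t, 7) = 1 but gcd(t, t + 15) > 1.
t = 1: gcd(1, 16) = 1.
t = 2: gcd(2, 17) = 1.
t = 3: gcd(3, 18) = 3.

t = 3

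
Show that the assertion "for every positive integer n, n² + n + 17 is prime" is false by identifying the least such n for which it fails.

A counterexample is any positive integer n such that n² + n + 17 is not prime; we check each in order.
For n = 1, 2, 3, 4, …, 13, 14, 15 the conclusion holds.
n = 16: n² + n + 17 = 289 = 17 × 17, composite.

n = 16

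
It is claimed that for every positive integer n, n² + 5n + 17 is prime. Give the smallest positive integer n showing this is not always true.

We need the least positive integer n for which n² + 5n + 17 is not prime.
n = 1: n² + 5n + 17 = 23, prime.
n = 2: n² + 5n + 17 = 31, prime.
n = 3: n² + 5n + 17 = 41, prime.
n = 4: n² + 5n + 17 = 53, prime.
n = 5: n² + 5n + 17 = 67, prime.
n = 6: n² + 5n + 17 = 83, prime.
n = 7: n² + 5n + 17 = 101, prime.
n = 8: n² + 5n + 17 = 121 = 11 × 11, composite.
Hence n = 8 is a counterexample.

n = 8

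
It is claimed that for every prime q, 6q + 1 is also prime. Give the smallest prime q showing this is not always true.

q = 19

A counterexample is any prime q such that 6q + 1 is not prime; we check each in order.
For q = 2, 3, 5, 7, 11, 13, 17 the conclusion holds.
q = 19: 6q + 1 = 115 = 5 × 23, not prime.
So q = 19 is the smallest counterexample.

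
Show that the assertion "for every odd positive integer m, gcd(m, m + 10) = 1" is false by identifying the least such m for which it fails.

m = 5

We need the least odd positive integer m for which gcd(m, m + 10) > 1.
m = 1: gcd(1, 11) = 1.
m = 3: gcd(3, 13) = 1.
m = 5: gcd(5, 15) = 5.
Thus m = 5 disproves the claim, and no smaller m works.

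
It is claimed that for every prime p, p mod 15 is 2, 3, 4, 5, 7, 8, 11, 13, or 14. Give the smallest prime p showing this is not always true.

p = 31

We need the least prime p for which the claim fails.
The first 10 eligible values, up to p = 29, all satisfy the conclusion.
p = 31: 31 mod 15 = 1 — not in {2, 3, 4, 5, 7, 8, 11, 13, 14}.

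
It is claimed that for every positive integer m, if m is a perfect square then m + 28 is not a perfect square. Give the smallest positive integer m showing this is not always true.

Check each positive integer m in order until m is a perfect square but m + 28 is a perfect square.
The first 5 eligible values, up to m = 25, all satisfy the conclusion.
m = 36: 36 = 6² and 36 + 28 = 64 = 8².

m = 36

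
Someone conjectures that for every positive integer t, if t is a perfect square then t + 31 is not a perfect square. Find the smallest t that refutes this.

t = 225

For t = 1, 4, 9, 16, …, 144, 169, 196 the conclusion holds.
t = 225: 225 = 15² and 225 + 31 = 256 = 16².
Hence t = 225 is a counterexample.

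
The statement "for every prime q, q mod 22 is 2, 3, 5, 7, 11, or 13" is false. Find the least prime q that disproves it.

q = 17

We need the least prime q for which the claim fails.
q = 2: 2 mod 22 = 2.
q = 3: 3 mod 22 = 3.
q = 5: 5 mod 22 = 5.
q = 7: 7 mod 22 = 7.
q = 11: 11 mod 22 = 11.
q = 13: 13 mod 22 = 13.
q = 17: 17 mod 22 = 17 — not in {2, 3, 5, 7, 11, 13}.
Hence q = 17 is a counterexample.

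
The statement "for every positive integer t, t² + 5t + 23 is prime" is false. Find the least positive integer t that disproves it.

For t = 1, 2, 3, 4, …, 11, 12, 13 the conclusion holds.
t = 14: t² + 5t + 23 = 289 = 17 × 17, composite.
Hence t = 14 is a counterexample.

t = 14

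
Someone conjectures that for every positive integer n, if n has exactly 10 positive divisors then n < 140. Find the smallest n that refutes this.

n = 48: τ(48) = 10; 48 < 140.
n = 80: τ(80) = 10; 80 < 140.
n = 112: τ(112) = 10; 112 < 140.
n = 162: τ(162) = 10; 162 ≥ 140.
Thus n = 162 disproves the claim, and no smaller n works.

n = 162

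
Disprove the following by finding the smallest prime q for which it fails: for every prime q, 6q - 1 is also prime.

q = 11

A counterexample is any prime q such that 6q - 1 is not prime; we check each in order.
q = 2: 6q - 1 = 11, prime.
q = 3: 6q - 1 = 17, prime.
q = 5: 6q - 1 = 29, prime.
q = 7: 6q - 1 = 41, prime.
q = 11: 6q - 1 = 65 = 5 × 13, not prime.
Thus q = 11 disproves the claim, and no smaller q works.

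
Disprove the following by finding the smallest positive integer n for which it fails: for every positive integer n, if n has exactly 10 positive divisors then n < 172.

For n = 48, 80, 112, 162 the conclusion holds.
n = 176: τ(176) = 10; 176 ≥ 172.
So n = 176 is the smallest counterexample.

n = 176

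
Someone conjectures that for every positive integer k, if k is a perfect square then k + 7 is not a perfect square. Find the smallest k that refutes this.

k = 9

Check each positive integer k in order until k is a perfect square but k + 7 is a perfect square.
For k = 1, 4 the conclusion holds.
k = 9: 9 = 3² and 9 + 7 = 16 = 4².
Hence k = 9 is a counterexample.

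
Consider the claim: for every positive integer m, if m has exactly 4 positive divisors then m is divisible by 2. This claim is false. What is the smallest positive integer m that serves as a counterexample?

m = 15

Check each positive integer m in order until m has exactly 4 positive divisors but m is not divisible by 2.
For m = 6, 8, 10, 14 the conclusion holds.
m = 15: τ(15) = 4; 15 mod 2 = 1.
Thus m = 15 disproves the claim, and no smaller m works.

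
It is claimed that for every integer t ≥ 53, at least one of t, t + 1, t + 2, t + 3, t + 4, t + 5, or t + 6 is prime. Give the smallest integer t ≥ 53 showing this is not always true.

t = 90

Check each integer t ≥ 53 in order until t, t + 1, t + 2, t + 3, t + 4, t + 5, t + 6 are all composite.
The first 37 eligible values, up to t = 89, all satisfy the conclusion.
t = 90: 90 = 2 × 45; 91 = 7 × 13; 92 = 2 × 46; 93 = 3 × 31; 94 = 2 × 47; 95 = 5 × 19; 96 = 2 × 48 — all composite.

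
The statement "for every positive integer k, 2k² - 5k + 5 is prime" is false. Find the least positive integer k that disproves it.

We need the least positive integer k for which 2k² - 5k + 5 is not prime.
For k = 1, 2 the conclusion holds.
k = 3: 2k² - 5k + 5 = 8 = 2 × 4, composite.
Hence k = 3 is a counterexample.

k = 3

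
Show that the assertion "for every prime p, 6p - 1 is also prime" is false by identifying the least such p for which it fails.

p = 11

Check each prime p in order until 6p - 1 is not prime.
For p = 2, 3, 5, 7 the conclusion holds.
p = 11: 6p - 1 = 65 = 5 × 13, not prime.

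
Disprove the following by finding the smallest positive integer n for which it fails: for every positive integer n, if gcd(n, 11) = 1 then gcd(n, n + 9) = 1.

A counterexample is any positive integer n such that gcd(n, 11) = 1 but gcd(n, n + 9) > 1; we check each in order.
n = 1: gcd(1, 10) = 1.
n = 2: gcd(2, 11) = 1.
n = 3: gcd(3, 12) = 3.

n = 3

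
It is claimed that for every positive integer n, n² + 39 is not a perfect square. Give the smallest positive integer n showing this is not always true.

Check each positive integer n in order until n² + 39 is a perfect square.
n = 1: 1² + 39 = 40, not a perfect square.
n = 2: 2² + 39 = 43, not a perfect square.
n = 3: 3² + 39 = 48, not a perfect square.
n = 4: 4² + 39 = 55, not a perfect square.
n = 5: 5² + 39 = 64 = 8², a perfect square.

n = 5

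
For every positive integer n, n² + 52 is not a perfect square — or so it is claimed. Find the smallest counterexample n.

n = 12

A counterexample is any positive integer n such that n² + 52 is a perfect square; we check each in order.
The first 11 eligible values, up to n = 11, all satisfy the conclusion.
n = 12: 12² + 52 = 196 = 14², a perfect square.
Hence n = 12 is a counterexample.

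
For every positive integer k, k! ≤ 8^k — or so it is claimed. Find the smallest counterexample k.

k = 20

For k = 1, 2, 3, 4, …, 17, 18, 19 the conclusion holds.
k = 20: k! = 2432902008176640000 and 8^k = 1152921504606846976, so 2432902008176640000 > 1152921504606846976.
Thus k = 20 disproves the claim, and no smaller k works.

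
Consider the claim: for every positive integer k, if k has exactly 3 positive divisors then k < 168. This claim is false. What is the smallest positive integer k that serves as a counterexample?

k = 169

Check each positive integer k in order until k has exactly 3 positive divisors but the claim fails.
For k = 4, 9, 25, 49, 121 the conclusion holds.
k = 169: τ(169) = 3; 169 ≥ 168.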